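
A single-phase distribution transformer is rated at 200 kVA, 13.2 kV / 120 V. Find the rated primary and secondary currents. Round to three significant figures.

I_p = S/V_p = 200000/13200 = 15.2 A.
I_s = S/V_s = 200000/120 = 1670 A.

I_p ≈ 15.2 A, I_s ≈ 1670 A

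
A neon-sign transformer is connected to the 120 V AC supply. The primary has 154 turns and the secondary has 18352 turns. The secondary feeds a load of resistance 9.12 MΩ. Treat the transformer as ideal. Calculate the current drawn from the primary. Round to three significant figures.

V_s = V_p × N_s/N_p = 120 × 18352/154 = 14300 V.
I_s = V_s/R = 14300/(9.12×10^6) = 0.0015680 A.
For an ideal transformer I_p N_p = I_s N_s, so I_p = 0.0015680 × 18352/154 = 0.187 A.

I_p ≈ 0.187 A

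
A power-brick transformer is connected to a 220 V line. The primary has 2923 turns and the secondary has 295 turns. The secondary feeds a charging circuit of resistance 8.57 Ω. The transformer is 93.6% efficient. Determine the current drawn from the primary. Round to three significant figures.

I_p ≈ 0.279 A

V_s = 220 × 295/2923 = 22.203 V.
I_s = V_s/R = 22.203/8.57 = 2.5908 A.
P_out = V_s I_s = 22.203 × 2.5908 = 57.524 W.
P_in = P_out/η = 57.524/0.936 = 61.458 W.
I_p = P_in/V_p = 61.458/220 = 0.279 A.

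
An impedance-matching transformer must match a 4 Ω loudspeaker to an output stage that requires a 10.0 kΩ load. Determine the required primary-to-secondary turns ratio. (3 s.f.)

Z_p/Z_s = (N_p/N_s)², so N_p/N_s = √(10000/4) = √2500 = 50.0.

N_p/N_s ≈ 50.0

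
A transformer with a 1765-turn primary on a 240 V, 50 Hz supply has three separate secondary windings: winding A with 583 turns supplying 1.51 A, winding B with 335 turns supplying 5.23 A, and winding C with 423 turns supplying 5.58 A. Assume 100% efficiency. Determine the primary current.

I_p ≈ 2.83 A

V_A = 240 × 583/1765 = 79.275 V; V_B = 240 × 335/1765 = 45.552 V; V_C = 240 × 423/1765 = 57.518 V.
P_out = V_A I_A + V_B I_B + V_C I_C = 79.275×1.51 + 45.552×5.23 + 57.518×5.58 = 119.70 + 238.24 + 320.95 = 678.90 W.
Ideal ⇒ P_in = P_out, so I_p = P_out/V_p = 678.90/240 = 2.83 A.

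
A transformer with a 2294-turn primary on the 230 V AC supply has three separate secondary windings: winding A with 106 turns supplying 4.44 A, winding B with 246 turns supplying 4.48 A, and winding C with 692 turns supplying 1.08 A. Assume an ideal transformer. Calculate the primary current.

I_p ≈ 1.01 A

V_A = 230 × 106/2294 = 10.628 V; V_B = 230 × 246/2294 = 24.664 V; V_C = 230 × 692/2294 = 69.381 V.
P_out = V_A I_A + V_B I_B + V_C I_C = 10.628×4.44 + 24.664×4.48 + 69.381×1.08 = 47.187 + 110.50 + 74.931 = 232.61 W.
Ideal ⇒ P_in = P_out, so I_p = P_out/V_p = 232.61/230 = 1.01 A.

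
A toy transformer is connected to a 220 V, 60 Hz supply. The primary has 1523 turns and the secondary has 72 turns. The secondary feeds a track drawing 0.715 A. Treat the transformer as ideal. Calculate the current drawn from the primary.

For an ideal transformer I_p N_p = I_s N_s, so I_p = 0.715 × 72/1523 = 0.0338 A.

I_p ≈ 0.0338 A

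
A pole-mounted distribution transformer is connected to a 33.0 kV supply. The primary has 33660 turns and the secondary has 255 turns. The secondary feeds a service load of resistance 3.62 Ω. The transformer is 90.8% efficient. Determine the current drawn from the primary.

V_s = 33000 × 255/33660 = 250.00 V.
I_s = V_s/R = 250.00/3.62 = 69.061 A.
P_out = V_s I_s = 250.00 × 69.061 = 17265 W.
P_in = P_out/η = 17265/0.908 = 19015 W.
I_p = P_in/V_p = 19015/33000 = 0.576 A.

I_p ≈ 0.576 A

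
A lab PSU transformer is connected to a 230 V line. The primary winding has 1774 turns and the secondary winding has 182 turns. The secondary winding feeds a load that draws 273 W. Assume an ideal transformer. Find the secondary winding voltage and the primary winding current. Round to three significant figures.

V_s ≈ 23.6 V, I_p ≈ 1.19 A

V_s = V_p × N_s/N_p = 230 × 182/1774 = 23.596 V.
I_s = P/V_s = 273/23.596 = 11.570 A.
I_p = I_s × N_s/N_p = 11.570 × 182/1774 = 1.19 A.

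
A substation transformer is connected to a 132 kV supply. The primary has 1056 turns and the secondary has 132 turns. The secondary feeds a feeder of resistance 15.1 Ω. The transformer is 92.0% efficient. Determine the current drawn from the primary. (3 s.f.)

V_s = 132000 × 132/1056 = 16500 V.
I_s = V_s/R = 16500/15.1 = 1092.7 A.
P_out = V_s I_s = 16500 × 1092.7 = 1.8030×10^7 W.
P_in = P_out/η = 1.8030×10^7/0.920 = 1.9598×10^7 W.
I_p = P_in/V_p = 1.9598×10^7/132000 = 148 A.

I_p ≈ 148 A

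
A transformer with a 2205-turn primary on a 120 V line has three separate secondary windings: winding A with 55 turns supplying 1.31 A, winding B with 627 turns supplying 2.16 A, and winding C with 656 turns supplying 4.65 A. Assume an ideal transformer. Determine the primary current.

V_A = 120 × 55/2205 = 2.9932 V; V_B = 120 × 627/2205 = 34.122 V; V_C = 120 × 656/2205 = 35.701 V.
P_out = V_A I_A + V_B I_B + V_C I_C = 2.9932×1.31 + 34.122×2.16 + 35.701×4.65 = 3.9211 + 73.704 + 166.01 = 243.63 W.
Ideal ⇒ P_in = P_out, so I_p = P_out/V_p = 243.63/120 = 2.03 A.

I_p ≈ 2.03 A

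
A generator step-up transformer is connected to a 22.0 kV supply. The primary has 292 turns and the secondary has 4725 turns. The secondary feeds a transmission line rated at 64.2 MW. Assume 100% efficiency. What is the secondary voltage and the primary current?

V_s ≈ 356000 V, I_p ≈ 2920 A

V_s = V_p × N_s/N_p = 22000 × 4725/292 = 355990 V.
I_s = P/V_s = 6.42×10^7/355990 = 180.34 A.
I_p = I_s × N_s/N_p = 180.34 × 4725/292 = 2920 A.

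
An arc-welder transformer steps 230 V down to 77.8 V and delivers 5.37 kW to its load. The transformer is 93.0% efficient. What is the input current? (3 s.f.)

P_in = P_out/η = 5370/0.930 = 5774.2 W.
I_in = P_in/V_in = 5774.2/230 = 25.1 A.

I_in ≈ 25.1 A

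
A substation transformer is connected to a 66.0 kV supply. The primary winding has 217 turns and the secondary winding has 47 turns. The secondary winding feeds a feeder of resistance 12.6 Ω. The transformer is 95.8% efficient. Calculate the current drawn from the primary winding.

I_p ≈ 256 A

V_s = 66000 × 47/217 = 14295 V.
I_s = V_s/R = 14295/12.6 = 1134.5 A.
P_out = V_s I_s = 14295 × 1134.5 = 1.6218×10^7 W.
P_in = P_out/η = 1.6218×10^7/0.958 = 1.6929×10^7 W.
I_p = P_in/V_p = 1.6929×10^7/66000 = 256 A.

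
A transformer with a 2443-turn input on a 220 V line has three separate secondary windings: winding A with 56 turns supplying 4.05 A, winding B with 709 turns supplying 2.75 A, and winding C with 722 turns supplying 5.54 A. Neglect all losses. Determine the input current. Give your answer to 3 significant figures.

I_in ≈ 2.53 A

V_A = 220 × 56/2443 = 5.0430 V; V_B = 220 × 709/2443 = 63.848 V; V_C = 220 × 722/2443 = 65.018 V.
P_out = V_A I_A + V_B I_B + V_C I_C = 5.0430×4.05 + 63.848×2.75 + 65.018×5.54 = 20.424 + 175.58 + 360.20 = 556.21 W.
Ideal ⇒ P_in = P_out, so I_in = P_out/V_in = 556.21/220 = 2.53 A.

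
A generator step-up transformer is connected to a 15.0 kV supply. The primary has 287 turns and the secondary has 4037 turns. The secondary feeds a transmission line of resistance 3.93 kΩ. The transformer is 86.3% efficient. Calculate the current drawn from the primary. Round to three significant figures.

I_p ≈ 875 A

V_s = 15000 × 4037/287 = 210990 V.
I_s = V_s/R = 210990/3930 = 53.688 A.
P_out = V_s I_s = 210990 × 53.688 = 1.1328×10^7 W.
P_in = P_out/η = 1.1328×10^7/0.863 = 1.3126×10^7 W.
I_p = P_in/V_p = 1.3126×10^7/15000 = 875 A.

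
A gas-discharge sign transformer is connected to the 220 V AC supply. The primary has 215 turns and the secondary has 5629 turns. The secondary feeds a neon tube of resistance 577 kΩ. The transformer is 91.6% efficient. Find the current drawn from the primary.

V_s = 220 × 5629/215 = 5759.9 V.
I_s = V_s/R = 5759.9/577000 = 0.0099825 A.
P_out = V_s I_s = 5759.9 × 0.0099825 = 57.498 W.
P_in = P_out/η = 57.498/0.916 = 62.771 W.
I_p = P_in/V_p = 62.771/220 = 0.285 A.

I_p ≈ 0.285 A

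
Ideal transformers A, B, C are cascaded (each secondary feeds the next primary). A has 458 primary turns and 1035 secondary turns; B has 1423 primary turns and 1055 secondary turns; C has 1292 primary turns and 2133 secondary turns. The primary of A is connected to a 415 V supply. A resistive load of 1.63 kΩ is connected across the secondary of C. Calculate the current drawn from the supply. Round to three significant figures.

I_supply ≈ 1.95 A

Secondary of A: V = 415.00 × 1035/458 = 937.83 V.
Secondary of B: V = 937.83 × 1055/1423 = 695.30 V.
Secondary of C: V = 695.30 × 2133/1292 = 1147.9 V.
I_load = 1147.9/1630 = 0.70422 A, so P_out = 1147.9 × 0.70422 = 808.37 W.
All ideal ⇒ P_in = P_out, so I_supply = 808.37/415 = 1.95 A.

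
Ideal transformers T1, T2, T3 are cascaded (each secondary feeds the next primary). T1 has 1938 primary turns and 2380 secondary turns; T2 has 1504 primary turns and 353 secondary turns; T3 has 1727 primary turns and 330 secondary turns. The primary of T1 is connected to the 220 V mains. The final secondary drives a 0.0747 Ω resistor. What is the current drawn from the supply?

Secondary of T1: V = 220.00 × 2380/1938 = 270.18 V.
Secondary of T2: V = 270.18 × 353/1504 = 63.412 V.
Secondary of T3: V = 63.412 × 330/1727 = 12.117 V.
I_load = 12.117/0.0747 = 162.21 A, so P_out = 12.117 × 162.21 = 1965.5 W.
All ideal ⇒ P_in = P_out, so I_supply = 1965.5/220 = 8.93 A.

I_supply ≈ 8.93 A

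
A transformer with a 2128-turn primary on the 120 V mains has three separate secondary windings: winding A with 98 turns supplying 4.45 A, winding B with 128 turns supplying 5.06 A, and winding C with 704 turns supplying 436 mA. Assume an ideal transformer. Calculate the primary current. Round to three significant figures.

I_p ≈ 0.654 A

V_A = 120 × 98/2128 = 5.5263 V; V_B = 120 × 128/2128 = 7.2180 V; V_C = 120 × 704/2128 = 39.699 V.
P_out = V_A I_A + V_B I_B + V_C I_C = 5.5263×4.45 + 7.2180×5.06 + 39.699×0.436 = 24.592 + 36.523 + 17.309 = 78.424 W.
Ideal ⇒ P_in = P_out, so I_p = P_out/V_p = 78.424/120 = 0.654 A.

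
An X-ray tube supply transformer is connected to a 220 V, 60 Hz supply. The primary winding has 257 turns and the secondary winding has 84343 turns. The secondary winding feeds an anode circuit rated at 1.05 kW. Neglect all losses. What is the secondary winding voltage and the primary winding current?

V_s ≈ 72200 V, I_p ≈ 4.77 A

V_s = V_p × N_s/N_p = 220 × 84343/257 = 72200 V.
I_s = P/V_s = 1050/72200 = 0.014543 A.
I_p = I_s × N_s/N_p = 0.014543 × 84343/257 = 4.77 A.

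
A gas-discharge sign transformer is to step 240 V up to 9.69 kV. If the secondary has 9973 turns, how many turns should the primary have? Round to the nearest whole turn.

N_p = 247 turns

N_p/N_s = V_p/V_s, so N_p = 9973 × 240/9690 = 247.0 ≈ 247 turns.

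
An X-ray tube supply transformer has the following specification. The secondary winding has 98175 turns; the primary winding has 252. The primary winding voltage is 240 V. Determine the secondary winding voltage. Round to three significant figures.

V_s ≈ 93500 V

V_s/V_p = N_s/N_p, so V_s = 240 × 98175/252 = 93500 V.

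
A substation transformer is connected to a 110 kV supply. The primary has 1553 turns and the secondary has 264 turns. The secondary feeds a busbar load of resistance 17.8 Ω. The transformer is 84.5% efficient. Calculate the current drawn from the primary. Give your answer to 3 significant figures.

V_s = 110000 × 264/1553 = 18699 V.
I_s = V_s/R = 18699/17.8 = 1050.5 A.
P_out = V_s I_s = 18699 × 1050.5 = 1.9644×10^7 W.
P_in = P_out/η = 1.9644×10^7/0.845 = 2.3247×10^7 W.
I_p = P_in/V_p = 2.3247×10^7/110000 = 211 A.

I_p ≈ 211 A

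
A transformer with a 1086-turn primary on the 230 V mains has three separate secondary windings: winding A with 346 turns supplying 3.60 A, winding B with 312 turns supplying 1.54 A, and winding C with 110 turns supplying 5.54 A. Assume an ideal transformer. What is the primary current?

V_A = 230 × 346/1086 = 73.278 V; V_B = 230 × 312/1086 = 66.077 V; V_C = 230 × 110/1086 = 23.297 V.
P_out = V_A I_A + V_B I_B + V_C I_C = 73.278×3.60 + 66.077×1.54 + 23.297×5.54 = 263.80 + 101.76 + 129.06 = 494.62 W.
Ideal ⇒ P_in = P_out, so I_p = P_out/V_p = 494.62/230 = 2.15 A.

I_p ≈ 2.15 A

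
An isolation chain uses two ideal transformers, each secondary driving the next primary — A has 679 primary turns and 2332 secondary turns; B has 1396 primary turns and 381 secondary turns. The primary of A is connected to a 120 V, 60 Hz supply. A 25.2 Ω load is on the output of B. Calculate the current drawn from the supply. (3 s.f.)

I_supply ≈ 4.18 A

After A: V = 120.00 × 2332/679 = 412.14 V.
After B: V = 412.14 × 381/1396 = 112.48 V.
I_load = 112.48/25.2 = 4.4635 A, so P_out = 112.48 × 4.4635 = 502.06 W.
All ideal ⇒ P_in = P_out, so I_supply = 502.06/120 = 4.18 A.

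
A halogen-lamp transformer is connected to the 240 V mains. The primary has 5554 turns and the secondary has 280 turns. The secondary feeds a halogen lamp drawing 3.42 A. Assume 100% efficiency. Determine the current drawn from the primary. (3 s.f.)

I_p ≈ 0.172 A

For an ideal transformer I_p N_p = I_s N_s, so I_p = 3.42 × 280/5554 = 0.172 A.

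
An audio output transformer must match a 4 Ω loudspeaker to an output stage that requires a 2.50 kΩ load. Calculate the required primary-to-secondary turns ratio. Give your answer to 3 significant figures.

Z_p/Z_s = (N_p/N_s)², so N_p/N_s = √(2500/4) = √625 = 25.0.

N_p/N_s ≈ 25.0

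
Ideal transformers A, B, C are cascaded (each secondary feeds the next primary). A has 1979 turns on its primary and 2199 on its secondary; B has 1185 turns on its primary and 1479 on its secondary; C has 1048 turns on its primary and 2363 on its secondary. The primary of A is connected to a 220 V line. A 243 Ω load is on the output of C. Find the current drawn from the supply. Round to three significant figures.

I_supply ≈ 8.85 A

After A: V = 220.00 × 2199/1979 = 244.46 V.
After B: V = 244.46 × 1479/1185 = 305.11 V.
After C: V = 305.11 × 2363/1048 = 687.95 V.
I_load = 687.95/243 = 2.8311 A, so P_out = 687.95 × 2.8311 = 1947.6 W.
All ideal ⇒ P_in = P_out, so I_supply = 1947.6/220 = 8.85 A.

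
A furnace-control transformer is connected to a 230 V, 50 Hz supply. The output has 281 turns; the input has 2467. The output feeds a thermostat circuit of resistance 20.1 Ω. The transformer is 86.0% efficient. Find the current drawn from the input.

I_in ≈ 0.173 A

V_out = 230 × 281/2467 = 26.198 V.
I_out = V_out/R = 26.198/20.1 = 1.3034 A.
P_out = V_out I_out = 26.198 × 1.3034 = 34.146 W.
P_in = P_out/η = 34.146/0.860 = 39.704 W.
I_in = P_in/V_in = 39.704/230 = 0.173 A.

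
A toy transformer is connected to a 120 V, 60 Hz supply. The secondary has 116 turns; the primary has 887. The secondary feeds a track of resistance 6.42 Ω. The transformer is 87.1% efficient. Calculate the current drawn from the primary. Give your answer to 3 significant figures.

V_s = 120 × 116/887 = 15.693 V.
I_s = V_s/R = 15.693/6.42 = 2.4444 A.
P_out = V_s I_s = 15.693 × 2.4444 = 38.362 W.
P_in = P_out/η = 38.362/0.871 = 44.043 W.
I_p = P_in/V_p = 44.043/120 = 0.367 A.

I_p ≈ 0.367 A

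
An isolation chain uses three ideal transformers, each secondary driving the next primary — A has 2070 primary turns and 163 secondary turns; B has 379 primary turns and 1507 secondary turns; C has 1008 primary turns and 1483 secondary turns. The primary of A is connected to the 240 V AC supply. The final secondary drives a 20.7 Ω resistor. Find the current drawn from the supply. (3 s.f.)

Secondary of A: V = 240.00 × 163/2070 = 18.899 V.
Secondary of B: V = 18.899 × 1507/379 = 75.145 V.
Secondary of C: V = 75.145 × 1483/1008 = 110.56 V.
I_load = 110.56/20.7 = 5.3409 A, so P_out = 110.56 × 5.3409 = 590.47 W.
All ideal ⇒ P_in = P_out, so I_supply = 590.47/240 = 2.46 A.

I_supply ≈ 2.46 A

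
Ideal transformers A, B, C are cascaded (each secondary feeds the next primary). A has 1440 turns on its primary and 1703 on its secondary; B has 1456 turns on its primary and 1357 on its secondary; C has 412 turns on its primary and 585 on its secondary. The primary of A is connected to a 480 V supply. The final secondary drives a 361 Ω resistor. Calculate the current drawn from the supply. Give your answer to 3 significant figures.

I_supply ≈ 3.26 A

After A: V = 480.00 × 1703/1440 = 567.67 V.
After B: V = 567.67 × 1357/1456 = 529.07 V.
After C: V = 529.07 × 585/412 = 751.23 V.
I_load = 751.23/361 = 2.0810 A, so P_out = 751.23 × 2.0810 = 1563.3 W.
All ideal ⇒ P_in = P_out, so I_supply = 1563.3/480 = 3.26 A.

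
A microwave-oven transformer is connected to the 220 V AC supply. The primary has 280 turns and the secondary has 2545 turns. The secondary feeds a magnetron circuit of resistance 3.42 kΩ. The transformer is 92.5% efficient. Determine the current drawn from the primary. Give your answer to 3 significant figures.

I_p ≈ 5.75 A

V_s = 220 × 2545/280 = 1999.6 V.
I_s = V_s/R = 1999.6/3420 = 0.58469 A.
P_out = V_s I_s = 1999.6 × 0.58469 = 1169.2 W.
P_in = P_out/η = 1169.2/0.925 = 1264.0 W.
I_p = P_in/V_p = 1264.0/220 = 5.75 A.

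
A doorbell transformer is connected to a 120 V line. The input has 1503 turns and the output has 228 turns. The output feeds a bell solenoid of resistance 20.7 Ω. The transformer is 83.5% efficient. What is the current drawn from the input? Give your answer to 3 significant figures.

V_out = 120 × 228/1503 = 18.204 V.
I_out = V_out/R = 18.204/20.7 = 0.87940 A.
P_out = V_out I_out = 18.204 × 0.87940 = 16.008 W.
P_in = P_out/η = 16.008/0.835 = 19.172 W.
I_in = P_in/V_in = 19.172/120 = 0.160 A.

I_in ≈ 0.160 A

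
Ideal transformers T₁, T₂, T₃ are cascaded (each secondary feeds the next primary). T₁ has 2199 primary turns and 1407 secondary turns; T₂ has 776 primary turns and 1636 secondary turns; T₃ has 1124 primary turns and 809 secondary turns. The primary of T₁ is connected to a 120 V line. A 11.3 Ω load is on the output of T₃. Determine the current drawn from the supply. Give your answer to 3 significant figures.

I_supply ≈ 10.0 A

Secondary of T₁: V = 120.00 × 1407/2199 = 76.780 V.
Secondary of T₂: V = 76.780 × 1636/776 = 161.87 V.
Secondary of T₃: V = 161.87 × 809/1124 = 116.51 V.
I_load = 116.51/11.3 = 10.310 A, so P_out = 116.51 × 10.310 = 1201.2 W.
All ideal ⇒ P_in = P_out, so I_supply = 1201.2/120 = 10.0 A.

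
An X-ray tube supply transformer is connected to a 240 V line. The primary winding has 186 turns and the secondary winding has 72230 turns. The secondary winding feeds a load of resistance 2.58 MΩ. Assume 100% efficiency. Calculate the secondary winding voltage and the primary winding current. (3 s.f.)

V_s = V_p × N_s/N_p = 240 × 72230/186 = 93200 V.
I_s = V_s/R = 93200/(2.58×10^6) = 0.036124 A.
I_p = I_s × N_s/N_p = 0.036124 × 72230/186 = 14.0 A.

V_s ≈ 93200 V, I_p ≈ 14.0 A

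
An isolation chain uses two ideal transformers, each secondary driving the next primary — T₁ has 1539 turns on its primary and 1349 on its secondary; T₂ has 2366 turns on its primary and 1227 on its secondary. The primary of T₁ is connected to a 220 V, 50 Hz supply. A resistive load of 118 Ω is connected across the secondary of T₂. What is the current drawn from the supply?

Secondary of T₁: V = 220.00 × 1349/1539 = 192.84 V.
Secondary of T₂: V = 192.84 × 1227/2366 = 100.01 V.
I_load = 100.01/118 = 0.84751 A, so P_out = 100.01 × 0.84751 = 84.756 W.
All ideal ⇒ P_in = P_out, so I_supply = 84.756/220 = 0.385 A.

I_supply ≈ 0.385 A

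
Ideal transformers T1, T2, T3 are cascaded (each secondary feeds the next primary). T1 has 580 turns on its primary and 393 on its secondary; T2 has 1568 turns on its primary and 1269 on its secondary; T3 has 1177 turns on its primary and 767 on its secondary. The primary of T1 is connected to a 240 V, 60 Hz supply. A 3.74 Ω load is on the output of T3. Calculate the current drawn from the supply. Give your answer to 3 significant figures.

Secondary of T1: V = 240.00 × 393/580 = 162.62 V.
Secondary of T2: V = 162.62 × 1269/1568 = 131.61 V.
Secondary of T3: V = 131.61 × 767/1177 = 85.765 V.
I_load = 85.765/3.74 = 22.932 A, so P_out = 85.765 × 22.932 = 1966.7 W.
All ideal ⇒ P_in = P_out, so I_supply = 1966.7/240 = 8.19 A.

I_supply ≈ 8.19 A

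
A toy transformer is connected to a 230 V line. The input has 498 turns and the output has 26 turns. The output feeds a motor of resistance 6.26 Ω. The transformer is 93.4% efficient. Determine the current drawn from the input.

I_in ≈ 0.107 A

V_out = 230 × 26/498 = 12.008 V.
I_out = V_out/R = 12.008/6.26 = 1.9182 A.
P_out = V_out I_out = 12.008 × 1.9182 = 23.034 W.
P_in = P_out/η = 23.034/0.934 = 24.662 W.
I_in = P_in/V_in = 24.662/230 = 0.107 A.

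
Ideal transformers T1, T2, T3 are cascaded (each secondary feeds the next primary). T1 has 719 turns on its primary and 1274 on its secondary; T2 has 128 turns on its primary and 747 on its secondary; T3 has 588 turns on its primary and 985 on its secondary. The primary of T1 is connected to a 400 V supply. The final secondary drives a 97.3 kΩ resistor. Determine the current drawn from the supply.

I_supply ≈ 1.23 A

Secondary of T1: V = 400.00 × 1274/719 = 708.76 V.
Secondary of T2: V = 708.76 × 747/128 = 4136.3 V.
Secondary of T3: V = 4136.3 × 985/588 = 6929.0 V.
I_load = 6929.0/97300 = 0.071213 A, so P_out = 6929.0 × 0.071213 = 493.43 W.
All ideal ⇒ P_in = P_out, so I_supply = 493.43/400 = 1.23 A.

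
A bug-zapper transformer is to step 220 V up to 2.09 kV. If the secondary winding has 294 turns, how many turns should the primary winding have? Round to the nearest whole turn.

N_p = 31 turns

N_p/N_s = V_p/V_s, so N_p = 294 × 220/2090 = 30.9 ≈ 31 turns.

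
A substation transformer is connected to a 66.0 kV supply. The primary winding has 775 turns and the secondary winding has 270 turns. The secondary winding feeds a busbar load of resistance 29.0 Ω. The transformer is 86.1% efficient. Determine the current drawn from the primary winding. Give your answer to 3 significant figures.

I_p ≈ 321 A

V_s = 66000 × 270/775 = 22994 V.
I_s = V_s/R = 22994/29.0 = 792.88 A.
P_out = V_s I_s = 22994 × 792.88 = 1.8231×10^7 W.
P_in = P_out/η = 1.8231×10^7/0.861 = 2.1174×10^7 W.
I_p = P_in/V_p = 2.1174×10^7/66000 = 321 A.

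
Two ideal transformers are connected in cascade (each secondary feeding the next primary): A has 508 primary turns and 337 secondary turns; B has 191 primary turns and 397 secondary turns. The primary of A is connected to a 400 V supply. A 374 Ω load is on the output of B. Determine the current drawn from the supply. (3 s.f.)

After A: V = 400.00 × 337/508 = 265.35 V.
After B: V = 265.35 × 397/191 = 551.55 V.
I_load = 551.55/374 = 1.4747 A, so P_out = 551.55 × 1.4747 = 813.38 W.
All ideal ⇒ P_in = P_out, so I_supply = 813.38/400 = 2.03 A.

I_supply ≈ 2.03 A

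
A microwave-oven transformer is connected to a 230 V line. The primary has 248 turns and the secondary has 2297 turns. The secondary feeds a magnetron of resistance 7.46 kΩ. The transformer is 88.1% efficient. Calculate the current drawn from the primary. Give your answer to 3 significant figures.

V_s = 230 × 2297/248 = 2130.3 V.
I_s = V_s/R = 2130.3/7460 = 0.28556 A.
P_out = V_s I_s = 2130.3 × 0.28556 = 608.32 W.
P_in = P_out/η = 608.32/0.881 = 690.49 W.
I_p = P_in/V_p = 690.49/230 = 3.00 A.

I_p ≈ 3.00 A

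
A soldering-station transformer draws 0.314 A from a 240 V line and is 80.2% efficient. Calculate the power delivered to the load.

P_out ≈ 60.4 W

P_in = V_p I_p = 240 × 0.314 = 75.360 W.
P_out = η P_in = 0.802 × 75.360 = 60.4 W.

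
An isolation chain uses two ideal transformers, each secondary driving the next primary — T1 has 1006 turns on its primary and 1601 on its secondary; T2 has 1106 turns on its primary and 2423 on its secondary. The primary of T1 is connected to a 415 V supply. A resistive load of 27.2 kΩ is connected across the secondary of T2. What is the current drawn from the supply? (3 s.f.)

Secondary of T1: V = 415.00 × 1601/1006 = 660.45 V.
Secondary of T2: V = 660.45 × 2423/1106 = 1446.9 V.
I_load = 1446.9/27200 = 0.053195 A, so P_out = 1446.9 × 0.053195 = 76.968 W.
All ideal ⇒ P_in = P_out, so I_supply = 76.968/415 = 0.185 A.

I_supply ≈ 0.185 A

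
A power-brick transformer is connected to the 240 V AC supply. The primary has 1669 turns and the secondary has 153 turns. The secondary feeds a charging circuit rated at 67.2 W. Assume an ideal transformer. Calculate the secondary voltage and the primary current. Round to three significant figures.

V_s ≈ 22.0 V, I_p ≈ 0.280 A

V_s = V_p × N_s/N_p = 240 × 153/1669 = 22.001 V.
I_s = P/V_s = 67.2/22.001 = 3.0544 A.
I_p = I_s × N_s/N_p = 3.0544 × 153/1669 = 0.280 A.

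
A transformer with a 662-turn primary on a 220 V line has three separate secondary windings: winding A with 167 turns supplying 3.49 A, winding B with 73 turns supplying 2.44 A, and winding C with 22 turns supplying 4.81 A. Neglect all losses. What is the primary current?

V_A = 220 × 167/662 = 55.498 V; V_B = 220 × 73/662 = 24.260 V; V_C = 220 × 22/662 = 7.3112 V.
P_out = V_A I_A + V_B I_B + V_C I_C = 55.498×3.49 + 24.260×2.44 + 7.3112×4.81 = 193.69 + 59.194 + 35.167 = 288.05 W.
Ideal ⇒ P_in = P_out, so I_p = P_out/V_p = 288.05/220 = 1.31 A.

I_p ≈ 1.31 A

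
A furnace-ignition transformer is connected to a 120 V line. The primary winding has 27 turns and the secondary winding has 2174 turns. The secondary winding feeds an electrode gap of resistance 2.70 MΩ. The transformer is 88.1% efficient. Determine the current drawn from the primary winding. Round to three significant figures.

I_p ≈ 0.327 A

V_s = 120 × 2174/27 = 9662.2 V.
I_s = V_s/R = 9662.2/(2.70×10^6) = 0.0035786 A.
P_out = V_s I_s = 9662.2 × 0.0035786 = 34.577 W.
P_in = P_out/η = 34.577/0.881 = 39.248 W.
I_p = P_in/V_p = 39.248/120 = 0.327 A.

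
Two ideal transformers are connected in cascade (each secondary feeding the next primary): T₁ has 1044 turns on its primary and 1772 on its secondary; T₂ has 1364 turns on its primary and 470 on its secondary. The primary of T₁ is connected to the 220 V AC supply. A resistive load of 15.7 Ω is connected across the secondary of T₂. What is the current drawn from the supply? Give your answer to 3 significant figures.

After T₁: V = 220.00 × 1772/1044 = 373.41 V.
After T₂: V = 373.41 × 470/1364 = 128.67 V.
I_load = 128.67/15.7 = 8.1954 A, so P_out = 128.67 × 8.1954 = 1054.5 W.
All ideal ⇒ P_in = P_out, so I_supply = 1054.5/220 = 4.79 A.

I_supply ≈ 4.79 A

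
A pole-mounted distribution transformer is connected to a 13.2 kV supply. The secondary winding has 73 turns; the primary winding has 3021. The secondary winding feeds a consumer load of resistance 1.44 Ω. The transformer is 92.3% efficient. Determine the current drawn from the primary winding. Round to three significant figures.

I_p ≈ 5.80 A

V_s = 13200 × 73/3021 = 318.97 V.
I_s = V_s/R = 318.97/1.44 = 221.51 A.
P_out = V_s I_s = 318.97 × 221.51 = 70653 W.
P_in = P_out/η = 70653/0.923 = 76547 W.
I_p = P_in/V_p = 76547/13200 = 5.80 A.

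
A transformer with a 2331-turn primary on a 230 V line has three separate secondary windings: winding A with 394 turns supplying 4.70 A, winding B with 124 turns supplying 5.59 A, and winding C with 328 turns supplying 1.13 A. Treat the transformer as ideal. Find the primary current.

I_p ≈ 1.25 A

V_A = 230 × 394/2331 = 38.876 V; V_B = 230 × 124/2331 = 12.235 V; V_C = 230 × 328/2331 = 32.364 V.
P_out = V_A I_A + V_B I_B + V_C I_C = 38.876×4.70 + 12.235×5.59 + 32.364×1.13 = 182.72 + 68.394 + 36.571 = 287.68 W.
Ideal ⇒ P_in = P_out, so I_p = P_out/V_p = 287.68/230 = 1.25 A.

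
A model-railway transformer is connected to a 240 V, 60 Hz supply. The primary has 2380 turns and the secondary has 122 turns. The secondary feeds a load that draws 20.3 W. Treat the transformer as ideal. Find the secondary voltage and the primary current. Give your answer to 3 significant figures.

V_s = V_p × N_s/N_p = 240 × 122/2380 = 12.303 V.
I_s = P/V_s = 20.3/12.303 = 1.6501 A.
I_p = I_s × N_s/N_p = 1.6501 × 122/2380 = 0.0846 A.

V_s ≈ 12.3 V, I_p ≈ 0.0846 A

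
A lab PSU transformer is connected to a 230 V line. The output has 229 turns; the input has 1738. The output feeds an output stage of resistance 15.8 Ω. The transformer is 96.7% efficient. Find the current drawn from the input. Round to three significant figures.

I_in ≈ 0.261 A

V_out = 230 × 229/1738 = 30.305 V.
I_out = V_out/R = 30.305/15.8 = 1.9180 A.
P_out = V_out I_out = 30.305 × 1.9180 = 58.126 W.
P_in = P_out/η = 58.126/0.967 = 60.110 W.
I_in = P_in/V_in = 60.110/230 = 0.261 A.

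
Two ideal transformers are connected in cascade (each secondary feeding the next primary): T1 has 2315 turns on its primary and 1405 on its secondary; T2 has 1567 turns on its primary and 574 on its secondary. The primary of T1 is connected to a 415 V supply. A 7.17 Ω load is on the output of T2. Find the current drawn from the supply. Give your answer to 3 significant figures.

I_supply ≈ 2.86 A

Secondary of T1: V = 415.00 × 1405/2315 = 251.87 V.
Secondary of T2: V = 251.87 × 574/1567 = 92.261 V.
I_load = 92.261/7.17 = 12.868 A, so P_out = 92.261 × 12.868 = 1187.2 W.
All ideal ⇒ P_in = P_out, so I_supply = 1187.2/415 = 2.86 A.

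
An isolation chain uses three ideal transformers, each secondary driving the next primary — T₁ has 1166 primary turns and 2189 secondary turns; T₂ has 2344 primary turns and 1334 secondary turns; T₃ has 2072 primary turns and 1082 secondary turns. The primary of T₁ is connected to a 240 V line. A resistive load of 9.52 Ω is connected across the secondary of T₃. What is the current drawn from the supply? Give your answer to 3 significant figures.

Secondary of T₁: V = 240.00 × 2189/1166 = 450.57 V.
Secondary of T₂: V = 450.57 × 1334/2344 = 256.42 V.
Secondary of T₃: V = 256.42 × 1082/2072 = 133.90 V.
I_load = 133.90/9.52 = 14.066 A, so P_out = 133.90 × 14.066 = 1883.4 W.
All ideal ⇒ P_in = P_out, so I_supply = 1883.4/240 = 7.85 A.

I_supply ≈ 7.85 A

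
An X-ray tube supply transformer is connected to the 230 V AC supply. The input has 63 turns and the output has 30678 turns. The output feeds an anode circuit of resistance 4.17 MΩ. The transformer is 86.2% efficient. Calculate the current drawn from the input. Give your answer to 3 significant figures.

V_out = 230 × 30678/63 = 112000 V.
I_out = V_out/R = 112000/(4.17×10^6) = 0.026858 A.
P_out = V_out I_out = 112000 × 0.026858 = 3008.1 W.
P_in = P_out/η = 3008.1/0.862 = 3489.7 W.
I_in = P_in/V_in = 3489.7/230 = 15.2 A.

I_in ≈ 15.2 A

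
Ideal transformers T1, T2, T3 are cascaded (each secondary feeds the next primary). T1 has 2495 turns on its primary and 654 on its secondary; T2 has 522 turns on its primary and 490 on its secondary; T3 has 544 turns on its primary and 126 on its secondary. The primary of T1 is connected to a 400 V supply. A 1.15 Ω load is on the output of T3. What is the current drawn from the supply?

Secondary of T1: V = 400.00 × 654/2495 = 104.85 V.
Secondary of T2: V = 104.85 × 490/522 = 98.422 V.
Secondary of T3: V = 98.422 × 126/544 = 22.796 V.
I_load = 22.796/1.15 = 19.823 A, so P_out = 22.796 × 19.823 = 451.89 W.
All ideal ⇒ P_in = P_out, so I_supply = 451.89/400 = 1.13 A.

I_supply ≈ 1.13 A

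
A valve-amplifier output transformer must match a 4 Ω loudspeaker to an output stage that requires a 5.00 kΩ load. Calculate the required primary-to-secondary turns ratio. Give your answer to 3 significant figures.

Z_p/Z_s = (N_p/N_s)², so N_p/N_s = √(5000/4) = √1250 = 35.4.

N_p/N_s ≈ 35.4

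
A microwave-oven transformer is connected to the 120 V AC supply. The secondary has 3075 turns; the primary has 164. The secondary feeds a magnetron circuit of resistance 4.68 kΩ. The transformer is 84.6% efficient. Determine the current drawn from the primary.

I_p ≈ 10.7 A

V_s = 120 × 3075/164 = 2250.0 V.
I_s = V_s/R = 2250.0/4680 = 0.48077 A.
P_out = V_s I_s = 2250.0 × 0.48077 = 1081.7 W.
P_in = P_out/η = 1081.7/0.846 = 1278.6 W.
I_p = P_in/V_p = 1278.6/120 = 10.7 A.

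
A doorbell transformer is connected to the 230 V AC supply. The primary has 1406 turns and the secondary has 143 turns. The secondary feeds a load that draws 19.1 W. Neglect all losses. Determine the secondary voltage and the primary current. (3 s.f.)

V_s = V_p × N_s/N_p = 230 × 143/1406 = 23.393 V.
I_s = P/V_s = 19.1/23.393 = 0.81650 A.
I_p = I_s × N_s/N_p = 0.81650 × 143/1406 = 0.0830 A.

V_s ≈ 23.4 V, I_p ≈ 0.0830 A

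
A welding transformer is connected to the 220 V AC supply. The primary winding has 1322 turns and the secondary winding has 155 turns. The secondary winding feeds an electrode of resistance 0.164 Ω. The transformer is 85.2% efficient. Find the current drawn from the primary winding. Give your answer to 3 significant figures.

V_s = 220 × 155/1322 = 25.794 V.
I_s = V_s/R = 25.794/0.164 = 157.28 A.
P_out = V_s I_s = 25.794 × 157.28 = 4057.0 W.
P_in = P_out/η = 4057.0/0.852 = 4761.7 W.
I_p = P_in/V_p = 4761.7/220 = 21.6 A.

I_p ≈ 21.6 A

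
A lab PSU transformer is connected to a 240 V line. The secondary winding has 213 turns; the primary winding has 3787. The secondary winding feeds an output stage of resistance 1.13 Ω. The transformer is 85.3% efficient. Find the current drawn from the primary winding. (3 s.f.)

I_p ≈ 0.788 A

V_s = 240 × 213/3787 = 13.499 V.
I_s = V_s/R = 13.499/1.13 = 11.946 A.
P_out = V_s I_s = 13.499 × 11.946 = 161.25 W.
P_in = P_out/η = 161.25/0.853 = 189.04 W.
I_p = P_in/V_p = 189.04/240 = 0.788 A.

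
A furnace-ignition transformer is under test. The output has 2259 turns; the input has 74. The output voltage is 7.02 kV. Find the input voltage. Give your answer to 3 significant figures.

V_in ≈ 230 V

V_in/V_out = N_in/N_out, so V_in = 7020 × 74/2259 = 230 V.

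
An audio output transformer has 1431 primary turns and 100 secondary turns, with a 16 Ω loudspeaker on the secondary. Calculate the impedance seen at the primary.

Z_p ≈ 3280 Ω

Z_p = (N_p/N_s)² × Z_s = (1431/100)² × 16 = 3280 Ω.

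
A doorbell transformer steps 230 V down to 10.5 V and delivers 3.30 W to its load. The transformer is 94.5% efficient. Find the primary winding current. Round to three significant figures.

P_in = P_out/η = 3.30/0.945 = 3.4921 W.
I_p = P_in/V_p = 3.4921/230 = 0.0152 A.

I_p ≈ 0.0152 A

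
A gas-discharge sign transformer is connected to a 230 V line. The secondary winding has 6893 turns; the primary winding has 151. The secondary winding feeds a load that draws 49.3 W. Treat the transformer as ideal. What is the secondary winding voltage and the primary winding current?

V_s ≈ 10500 V, I_p ≈ 0.214 A

V_s = V_p × N_s/N_p = 230 × 6893/151 = 10499 V.
I_s = P/V_s = 49.3/10499 = 0.0046956 A.
I_p = I_s × N_s/N_p = 0.0046956 × 6893/151 = 0.214 A.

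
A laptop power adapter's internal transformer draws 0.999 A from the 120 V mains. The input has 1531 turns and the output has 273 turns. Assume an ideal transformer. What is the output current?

I_out ≈ 5.60 A

I_out/I_in = N_in/N_out, so I_out = 0.999 × 1531/273 = 5.60 A.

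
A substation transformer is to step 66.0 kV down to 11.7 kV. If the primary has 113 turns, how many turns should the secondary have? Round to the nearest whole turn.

N_s/N_p = V_s/V_p, so N_s = 113 × 11700/66000 = 20.0 ≈ 20 turns.

N_s = 20 turns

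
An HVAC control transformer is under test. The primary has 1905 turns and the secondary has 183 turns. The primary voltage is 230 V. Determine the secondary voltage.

V_s ≈ 22.1 V

V_s/V_p = N_s/N_p, so V_s = 230 × 183/1905 = 22.1 V.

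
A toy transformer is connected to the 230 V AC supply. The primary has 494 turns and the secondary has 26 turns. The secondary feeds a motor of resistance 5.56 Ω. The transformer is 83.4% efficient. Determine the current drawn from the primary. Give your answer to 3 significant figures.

V_s = 230 × 26/494 = 12.105 V.
I_s = V_s/R = 12.105/5.56 = 2.1772 A.
P_out = V_s I_s = 12.105 × 2.1772 = 26.356 W.
P_in = P_out/η = 26.356/0.834 = 31.601 W.
I_p = P_in/V_p = 31.601/230 = 0.137 A.

I_p ≈ 0.137 A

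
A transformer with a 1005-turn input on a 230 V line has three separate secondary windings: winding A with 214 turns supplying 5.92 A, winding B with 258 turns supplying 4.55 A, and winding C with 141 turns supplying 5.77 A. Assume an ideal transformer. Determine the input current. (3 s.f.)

V_A = 230 × 214/1005 = 48.975 V; V_B = 230 × 258/1005 = 59.045 V; V_C = 230 × 141/1005 = 32.269 V.
P_out = V_A I_A + V_B I_B + V_C I_C = 48.975×5.92 + 59.045×4.55 + 32.269×5.77 = 289.93 + 268.65 + 186.19 = 744.78 W.
Ideal ⇒ P_in = P_out, so I_in = P_out/V_in = 744.78/230 = 3.24 A.

I_in ≈ 3.24 A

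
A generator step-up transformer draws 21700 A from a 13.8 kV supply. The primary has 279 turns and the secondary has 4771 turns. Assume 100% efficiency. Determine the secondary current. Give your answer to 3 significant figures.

I_s/I_p = N_p/N_s, so I_s = 21700 × 279/4771 = 1270 A.

I_s ≈ 1270 A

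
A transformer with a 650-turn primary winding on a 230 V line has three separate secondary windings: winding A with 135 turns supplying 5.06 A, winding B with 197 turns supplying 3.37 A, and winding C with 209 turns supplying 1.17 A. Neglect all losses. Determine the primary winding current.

I_p ≈ 2.45 A

V_A = 230 × 135/650 = 47.769 V; V_B = 230 × 197/650 = 69.708 V; V_C = 230 × 209/650 = 73.954 V.
P_out = V_A I_A + V_B I_B + V_C I_C = 47.769×5.06 + 69.708×3.37 + 73.954×1.17 = 241.71 + 234.91 + 86.526 = 563.15 W.
Ideal ⇒ P_in = P_out, so I_p = P_out/V_p = 563.15/230 = 2.45 A.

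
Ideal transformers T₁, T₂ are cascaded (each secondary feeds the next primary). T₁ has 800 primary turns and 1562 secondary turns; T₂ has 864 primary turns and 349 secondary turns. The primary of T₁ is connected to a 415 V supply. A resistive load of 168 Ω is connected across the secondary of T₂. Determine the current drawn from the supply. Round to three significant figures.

Secondary of T₁: V = 415.00 × 1562/800 = 810.29 V.
Secondary of T₂: V = 810.29 × 349/864 = 327.30 V.
I_load = 327.30/168 = 1.9482 A, so P_out = 327.30 × 1.9482 = 637.66 W.
All ideal ⇒ P_in = P_out, so I_supply = 637.66/415 = 1.54 A.

I_supply ≈ 1.54 A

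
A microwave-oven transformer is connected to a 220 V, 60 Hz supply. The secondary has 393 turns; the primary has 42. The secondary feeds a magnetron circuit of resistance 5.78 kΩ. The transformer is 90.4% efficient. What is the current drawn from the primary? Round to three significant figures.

I_p ≈ 3.69 A

V_s = 220 × 393/42 = 2058.6 V.
I_s = V_s/R = 2058.6/5780 = 0.35615 A.
P_out = V_s I_s = 2058.6 × 0.35615 = 733.17 W.
P_in = P_out/η = 733.17/0.904 = 811.03 W.
I_p = P_in/V_p = 811.03/220 = 3.69 A.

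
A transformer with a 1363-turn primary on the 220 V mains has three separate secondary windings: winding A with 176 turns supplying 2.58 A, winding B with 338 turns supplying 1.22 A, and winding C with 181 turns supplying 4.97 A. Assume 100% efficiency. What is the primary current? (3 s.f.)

V_A = 220 × 176/1363 = 28.408 V; V_B = 220 × 338/1363 = 54.556 V; V_C = 220 × 181/1363 = 29.215 V.
P_out = V_A I_A + V_B I_B + V_C I_C = 28.408×2.58 + 54.556×1.22 + 29.215×4.97 = 73.292 + 66.558 + 145.20 = 285.05 W.
Ideal ⇒ P_in = P_out, so I_p = P_out/V_p = 285.05/220 = 1.30 A.

I_p ≈ 1.30 A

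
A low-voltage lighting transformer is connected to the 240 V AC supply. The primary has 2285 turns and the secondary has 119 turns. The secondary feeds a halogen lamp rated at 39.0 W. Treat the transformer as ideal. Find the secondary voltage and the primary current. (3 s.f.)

V_s = V_p × N_s/N_p = 240 × 119/2285 = 12.499 V.
I_s = P/V_s = 39.0/12.499 = 3.1203 A.
I_p = I_s × N_s/N_p = 3.1203 × 119/2285 = 0.163 A.

V_s ≈ 12.5 V, I_p ≈ 0.163 A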